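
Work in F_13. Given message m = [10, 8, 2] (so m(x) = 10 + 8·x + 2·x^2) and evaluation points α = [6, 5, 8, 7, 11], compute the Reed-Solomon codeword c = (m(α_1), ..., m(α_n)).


c = [0, 9, 7, 8, 2]

Message polynomial: m(x) = 10 + 8·x + 2·x^2 (mod 13).
For each evaluation point α_i, compute m(α_i) mod 13:
  α_1 = 6: Horner steps 2 → 7 → 0, so m(6) = 0.
  α_2 = 5: Horner steps 2 → 5 → 9, so m(5) = 9.
  α_3 = 8: Horner steps 2 → 11 → 7, so m(8) = 7.
  α_4 = 7: Horner steps 2 → 9 → 8, so m(7) = 8.
  α_5 = 11: Horner steps 2 → 4 → 2, so m(11) = 2.
Codeword c = [0, 9, 7, 8, 2] ∈ F_13^5.


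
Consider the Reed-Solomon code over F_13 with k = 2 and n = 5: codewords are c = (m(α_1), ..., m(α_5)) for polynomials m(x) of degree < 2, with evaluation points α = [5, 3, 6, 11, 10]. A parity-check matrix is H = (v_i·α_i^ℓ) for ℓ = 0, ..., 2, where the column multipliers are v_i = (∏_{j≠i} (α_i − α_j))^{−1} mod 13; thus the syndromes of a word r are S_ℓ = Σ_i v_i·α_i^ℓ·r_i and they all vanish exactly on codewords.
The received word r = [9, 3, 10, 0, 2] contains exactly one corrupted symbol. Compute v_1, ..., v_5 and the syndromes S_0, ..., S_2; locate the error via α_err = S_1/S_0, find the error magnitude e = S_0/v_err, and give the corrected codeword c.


S = (2, 10, 11), error at position 1, error magnitude e = 10, c = [12, 3, 10, 0, 2].

Step 1: column multipliers v_i = (∏_{j≠i}(α_i − α_j))^{−1} mod 13.
  i = 1 (α = 5): (5−3)(5−6)(5−11)(5−10) = 2·(−1)·(−6)·(−5) = −60 ≡ 5, so v_1 = 5^{−1} = 8 (mod 13).
  i = 2 (α = 3): (3−5)(3−6)(3−11)(3−10) = (−2)·(−3)·(−8)·(−7) = 336 ≡ 11, so v_2 = 11^{−1} = 6 (mod 13).
  i = 3 (α = 6): (6−5)(6−3)(6−11)(6−10) = 1·3·(−5)·(−4) = 60 ≡ 8, so v_3 = 8^{−1} = 5 (mod 13).
  i = 4 (α = 11): (11−5)(11−3)(11−6)(11−10) = 6·8·5·1 = 240 ≡ 6, so v_4 = 6^{−1} = 11 (mod 13).
  i = 5 (α = 10): (10−5)(10−3)(10−6)(10−11) = 5·7·4·(−1) = −140 ≡ 3, so v_5 = 3^{−1} = 9 (mod 13).
  v = [8, 6, 5, 11, 9].
Step 2: syndromes of r = [9, 3, 10, 0, 2] (all sums mod 13).
  S_0 = Σ v_i r_i = 8·9 + 6·3 + 5·10 + 11·0 + 9·2 = 158 ≡ 2.
  S_1 = Σ v_i α_i r_i = 8·5·9 + 6·3·3 + 5·6·10 + 11·11·0 + 9·10·2 = 894 ≡ 10.
  α_i^2 mod 13 = [12, 9, 10, 4, 9].
  S_2 = Σ v_i α_i^2 r_i = 8·12·9 + 6·9·3 + 5·10·10 + 11·4·0 + 9·9·2 = 1688 ≡ 11.
  S = (2, 10, 11) ≠ 0, so r is not a codeword (an error is present).
Step 3: locate the error. For a single error e at position i, S_ℓ = v_i·e·α_i^ℓ, so α_err = S_1/S_0.
  S_0^{−1} = 2^{−1} = 7 (mod 13), so α_err = 10·7 = 70 ≡ 5 = α_1. Error position i = 1.
  Consistency check: S_2/S_1 = 11·4 = 44 ≡ 5 = α_err ✓ (single-error assumption holds).
Step 4: error magnitude e = S_0/v_1 = S_0·∏_{j≠1}(α_1 − α_j) = 2·5 = 10 ≡ 10 (mod 13).
Step 5: correct position 1: c_1 = r_1 − e = 9 − 10 ≡ 12 (mod 13). Hence c = [12, 3, 10, 0, 2].
  Check: interpolating c through the α_i gives m(x) = 9 + 11·x (degree < 2) with m(α_i) = c_i for every i, so c is indeed a codeword.


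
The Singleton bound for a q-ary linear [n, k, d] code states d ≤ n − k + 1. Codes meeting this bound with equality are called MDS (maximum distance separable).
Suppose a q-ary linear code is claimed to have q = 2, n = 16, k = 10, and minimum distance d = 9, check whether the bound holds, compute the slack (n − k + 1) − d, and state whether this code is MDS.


Singleton RHS = n − k + 1 = 7, slack = -2, bound violated (no such code; not MDS).

Singleton bound: d ≤ n − k + 1.
Here n = 16, k = 10, so n − k + 1 = 7.
Given d = 9, check d ≤ 7: NO.
Slack = (n − k + 1) − d = -2.
The slack is negative: d = 9 exceeds n − k + 1 = 7 by 2, so the Singleton bound is violated and no linear [16, 10, 9]_2 code can exist. In particular it is not MDS (MDS requires d = n − k + 1 exactly).
Description: the claimed parameters are [16, 10, 9]_2; such a code would be impossible (violates the Singleton bound).


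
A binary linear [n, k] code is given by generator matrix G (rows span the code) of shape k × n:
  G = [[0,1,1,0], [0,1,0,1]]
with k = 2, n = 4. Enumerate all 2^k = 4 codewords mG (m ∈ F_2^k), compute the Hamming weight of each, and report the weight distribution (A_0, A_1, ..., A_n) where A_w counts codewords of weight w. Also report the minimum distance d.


Weight distribution: A_0 = 1, A_2 = 3. Minimum distance d = 2.

Enumerate all 2^2 = 4 messages m ∈ F_2^2.
For each, compute codeword c = mG in F_2^4, then tally its weight.
  m = 00 → c = 0000, weight = 0.
  m = 10 → c = 0110, weight = 2.
  m = 01 → c = 0101, weight = 2.
  m = 11 → c = 0011, weight = 2.
Tally weights:
  weight 0: 1 codewords.
  weight 2: 3 codewords.
Minimum distance d = smallest w > 0 with A_w > 0 = 2.
Sanity: Σ A_w = 4 = 2^2 = 4 ✓.


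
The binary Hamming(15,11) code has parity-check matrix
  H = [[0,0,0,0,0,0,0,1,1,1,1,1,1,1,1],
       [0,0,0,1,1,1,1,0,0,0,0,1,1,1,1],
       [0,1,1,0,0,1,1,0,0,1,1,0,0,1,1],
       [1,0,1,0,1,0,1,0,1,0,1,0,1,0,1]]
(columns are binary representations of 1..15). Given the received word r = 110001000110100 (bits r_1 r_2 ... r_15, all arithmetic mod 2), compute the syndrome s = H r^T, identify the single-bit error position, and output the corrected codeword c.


s = (1, 0, 0, 1)^T, error position = 9, corrected codeword c = 110001001110100

Compute s = H r^T mod 2 one row at a time:
  s_1 = 0 + 0 + 1 + 1 + 0 + 1 + 0 + 0 = 3 ≡ 1 (mod 2).
  s_2 = 0 + 0 + 1 + 0 + 0 + 1 + 0 + 0 = 2 ≡ 0 (mod 2).
  s_3 = 1 + 0 + 1 + 0 + 1 + 1 + 0 + 0 = 4 ≡ 0 (mod 2).
  s_4 = 1 + 0 + 0 + 0 + 0 + 1 + 1 + 0 = 3 ≡ 1 (mod 2).
s = (1, 0, 0, 1)^T — this equals column 9 of H (binary 1001), so error is at position 9.
Correct: flip bit 9 of r = 110001000110100 to get c = 110001001110100.


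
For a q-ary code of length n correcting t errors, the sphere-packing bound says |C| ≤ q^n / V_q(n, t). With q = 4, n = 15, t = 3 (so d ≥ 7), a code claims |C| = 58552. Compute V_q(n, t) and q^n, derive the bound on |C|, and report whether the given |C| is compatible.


V_q(n, t) = 13276, q^n = 1073741824, Hamming bound = 80878, |C| = 58552 ≤ bound (satisfied).

Step 1: Compute V_q(n, t) = Σ_{j=0}^3 C(n, j) (q−1)^j.
  j = 0: C(15,0)·(3)^0 = 1·1 = 1.
  j = 1: C(15,1)·(3)^1 = 15·3 = 45.
  j = 2: C(15,2)·(3)^2 = 105·9 = 945.
  j = 3: C(15,3)·(3)^3 = 455·27 = 12285.
  V_q(n, t) = 1 + 45 + 945 + 12285 = 13276.
Step 2: q^n = 4^15 = 1073741824.
Step 3: Hamming bound ⌊q^n / V_q(n,t)⌋ = ⌊1073741824/13276⌋ = 80878.
Step 4: Compare |C| = 58552 to 80878: satisfied.
The claimed |C| lies below the Hamming bound.


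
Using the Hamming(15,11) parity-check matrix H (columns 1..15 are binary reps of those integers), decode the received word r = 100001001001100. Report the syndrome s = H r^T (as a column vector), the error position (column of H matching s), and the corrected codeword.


s = (1, 1, 1, 1)^T, error position = 15, corrected codeword c = 100001001001101

Compute s = H r^T mod 2 one row at a time:
  s_1 = 0 + 1 + 0 + 0 + 1 + 1 + 0 + 0 = 3 ≡ 1 (mod 2).
  s_2 = 0 + 0 + 1 + 0 + 1 + 1 + 0 + 0 = 3 ≡ 1 (mod 2).
  s_3 = 0 + 0 + 1 + 0 + 0 + 0 + 0 + 0 = 1 ≡ 1 (mod 2).
  s_4 = 1 + 0 + 0 + 0 + 1 + 0 + 1 + 0 = 3 ≡ 1 (mod 2).
s = (1, 1, 1, 1)^T — this equals column 15 of H (binary 1111), so error is at position 15.
Correct: flip bit 15 of r = 100001001001100 to get c = 100001001001101.


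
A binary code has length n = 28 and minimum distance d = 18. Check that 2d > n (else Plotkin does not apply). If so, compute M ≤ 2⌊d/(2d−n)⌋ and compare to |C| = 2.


Plotkin bound M ≤ 4; given |C| = 2 ≤ bound (satisfied).

Check applicability: 2d = 36, n = 28.
2d − n = 8 > 0, so Plotkin applies.
Compute d/(2d−n) = 18/8 ≈ 2.2500.
⌊d/(2d−n)⌋ = 2.
Plotkin bound: M ≤ 2·2 = 4.
Given |C| = 2, check: satisfied.
This |C| is below the Plotkin bound.


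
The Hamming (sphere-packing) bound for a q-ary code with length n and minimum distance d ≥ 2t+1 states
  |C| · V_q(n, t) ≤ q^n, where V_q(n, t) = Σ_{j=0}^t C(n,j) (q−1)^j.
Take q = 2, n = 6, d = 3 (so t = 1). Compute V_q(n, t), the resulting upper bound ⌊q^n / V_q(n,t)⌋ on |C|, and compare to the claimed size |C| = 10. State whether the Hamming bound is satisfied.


V_q(n, t) = 7, q^n = 64, Hamming bound = 9, |C| = 10 > bound (violated).

Step 1: Compute V_q(n, t) = Σ_{j=0}^1 C(n, j) (q−1)^j.
  j = 0: C(6,0)·(1)^0 = 1·1 = 1.
  j = 1: C(6,1)·(1)^1 = 6·1 = 6.
  V_q(n, t) = 1 + 6 = 7.
Step 2: q^n = 2^6 = 64.
Step 3: Hamming bound ⌊q^n / V_q(n,t)⌋ = ⌊64/7⌋ = 9.
Step 4: Compare |C| = 10 to 9: violated.
The claimed |C| lies above the Hamming bound, so no 2-ary code of length 6 with d ≥ 3 can have 10 codewords.


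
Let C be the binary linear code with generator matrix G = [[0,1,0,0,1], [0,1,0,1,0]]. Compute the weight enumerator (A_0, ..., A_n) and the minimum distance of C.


Weight distribution: A_0 = 1, A_2 = 3. Minimum distance d = 2.

Enumerate all 2^2 = 4 messages m ∈ F_2^2.
For each, compute codeword c = mG in F_2^5, then tally its weight.
  m = 00 → c = 00000, weight = 0.
  m = 10 → c = 01001, weight = 2.
  m = 01 → c = 01010, weight = 2.
  m = 11 → c = 00011, weight = 2.
Tally weights:
  weight 0: 1 codewords.
  weight 2: 3 codewords.
Minimum distance d = smallest w > 0 with A_w > 0 = 2.
Sanity: Σ A_w = 4 = 2^2 = 4 ✓.


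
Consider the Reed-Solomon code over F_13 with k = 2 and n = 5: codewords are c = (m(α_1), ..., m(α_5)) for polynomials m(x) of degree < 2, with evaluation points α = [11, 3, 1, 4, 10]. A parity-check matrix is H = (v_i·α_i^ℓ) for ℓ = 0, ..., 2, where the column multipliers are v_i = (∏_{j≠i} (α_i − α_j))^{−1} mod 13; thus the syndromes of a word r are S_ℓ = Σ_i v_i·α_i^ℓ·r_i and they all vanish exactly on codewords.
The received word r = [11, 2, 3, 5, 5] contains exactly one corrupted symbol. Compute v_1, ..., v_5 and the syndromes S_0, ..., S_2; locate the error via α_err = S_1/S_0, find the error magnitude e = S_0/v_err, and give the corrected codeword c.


S = (4, 3, 12), error at position 4, error magnitude e = 10, c = [11, 2, 3, 8, 5].

Step 1: column multipliers v_i = (∏_{j≠i}(α_i − α_j))^{−1} mod 13.
  i = 1 (α = 11): (11−3)(11−1)(11−4)(11−10) = 8·10·7·1 = 560 ≡ 1, so v_1 = 1^{−1} = 1 (mod 13).
  i = 2 (α = 3): (3−11)(3−1)(3−4)(3−10) = (−8)·2·(−1)·(−7) = −112 ≡ 5, so v_2 = 5^{−1} = 8 (mod 13).
  i = 3 (α = 1): (1−11)(1−3)(1−4)(1−10) = (−10)·(−2)·(−3)·(−9) = 540 ≡ 7, so v_3 = 7^{−1} = 2 (mod 13).
  i = 4 (α = 4): (4−11)(4−3)(4−1)(4−10) = (−7)·1·3·(−6) = 126 ≡ 9, so v_4 = 9^{−1} = 3 (mod 13).
  i = 5 (α = 10): (10−11)(10−3)(10−1)(10−4) = (−1)·7·9·6 = −378 ≡ 12, so v_5 = 12^{−1} = 12 (mod 13).
  v = [1, 8, 2, 3, 12].
Step 2: syndromes of r = [11, 2, 3, 5, 5] (all sums mod 13).
  S_0 = Σ v_i r_i = 1·11 + 8·2 + 2·3 + 3·5 + 12·5 = 108 ≡ 4.
  S_1 = Σ v_i α_i r_i = 1·11·11 + 8·3·2 + 2·1·3 + 3·4·5 + 12·10·5 = 835 ≡ 3.
  α_i^2 mod 13 = [4, 9, 1, 3, 9].
  S_2 = Σ v_i α_i^2 r_i = 1·4·11 + 8·9·2 + 2·1·3 + 3·3·5 + 12·9·5 = 779 ≡ 12.
  S = (4, 3, 12) ≠ 0, so r is not a codeword (an error is present).
Step 3: locate the error. For a single error e at position i, S_ℓ = v_i·e·α_i^ℓ, so α_err = S_1/S_0.
  S_0^{−1} = 4^{−1} = 10 (mod 13), so α_err = 3·10 = 30 ≡ 4 = α_4. Error position i = 4.
  Consistency check: S_2/S_1 = 12·9 = 108 ≡ 4 = α_err ✓ (single-error assumption holds).
Step 4: error magnitude e = S_0/v_4 = S_0·∏_{j≠4}(α_4 − α_j) = 4·9 = 36 ≡ 10 (mod 13).
Step 5: correct position 4: c_4 = r_4 − e = 5 − 10 ≡ 8 (mod 13). Hence c = [11, 2, 3, 8, 5].
  Check: interpolating c through the α_i gives m(x) = 10 + 6·x (degree < 2) with m(α_i) = c_i for every i, so c is indeed a codeword.


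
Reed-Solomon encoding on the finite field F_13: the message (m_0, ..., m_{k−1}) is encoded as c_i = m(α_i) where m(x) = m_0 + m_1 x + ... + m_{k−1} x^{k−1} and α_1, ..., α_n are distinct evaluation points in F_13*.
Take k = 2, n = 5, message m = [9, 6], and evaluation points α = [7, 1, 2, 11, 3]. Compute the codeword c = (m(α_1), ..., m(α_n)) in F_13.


c = [12, 2, 8, 10, 1]

Message polynomial: m(x) = 9 + 6·x (mod 13).
For each evaluation point α_i, compute m(α_i) mod 13:
  α_1 = 7: Horner steps 6 → 12, so m(7) = 12.
  α_2 = 1: Horner steps 6 → 2, so m(1) = 2.
  α_3 = 2: Horner steps 6 → 8, so m(2) = 8.
  α_4 = 11: Horner steps 6 → 10, so m(11) = 10.
  α_5 = 3: Horner steps 6 → 1, so m(3) = 1.
Codeword c = [12, 2, 8, 10, 1] ∈ F_13^5.


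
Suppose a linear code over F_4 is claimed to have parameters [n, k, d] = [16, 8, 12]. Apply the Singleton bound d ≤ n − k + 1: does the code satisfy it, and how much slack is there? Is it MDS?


Singleton RHS = n − k + 1 = 9, slack = -3, bound violated (no such code; not MDS).

Singleton bound: d ≤ n − k + 1.
Here n = 16, k = 8, so n − k + 1 = 9.
Given d = 12, check d ≤ 9: NO.
Slack = (n − k + 1) − d = -3.
The slack is negative: d = 12 exceeds n − k + 1 = 9 by 3, so the Singleton bound is violated and no linear [16, 8, 12]_4 code can exist. In particular it is not MDS (MDS requires d = n − k + 1 exactly).
Description: the claimed parameters are [16, 8, 12]_4; such a code would be impossible (violates the Singleton bound).


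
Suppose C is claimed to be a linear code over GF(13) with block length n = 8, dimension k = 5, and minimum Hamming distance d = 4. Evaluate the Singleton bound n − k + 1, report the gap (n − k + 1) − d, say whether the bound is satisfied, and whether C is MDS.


Singleton RHS = n − k + 1 = 4, slack = 0, bound satisfied, MDS.

Singleton bound: d ≤ n − k + 1.
Here n = 8, k = 5, so n − k + 1 = 4.
Given d = 4, check d ≤ 4: YES.
Slack = (n − k + 1) − d = 0.
The code is MDS (slack = 0).
Description: the claimed parameters are [8, 5, 4]_13; such a code would be MDS (meets Singleton bound).


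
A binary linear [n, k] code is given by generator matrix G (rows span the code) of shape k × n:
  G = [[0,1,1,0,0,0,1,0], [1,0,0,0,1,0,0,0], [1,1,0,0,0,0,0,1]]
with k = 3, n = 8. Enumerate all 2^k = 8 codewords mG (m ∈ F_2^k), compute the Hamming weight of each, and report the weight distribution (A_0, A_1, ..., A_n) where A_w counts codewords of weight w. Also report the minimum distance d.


Weight distribution: A_0 = 1, A_2 = 1, A_3 = 3, A_4 = 2, A_5 = 1. Minimum distance d = 2.

Enumerate all 2^3 = 8 messages m ∈ F_2^3.
For each, compute codeword c = mG in F_2^8, then tally its weight.
  m = 000 → c = 00000000, weight = 0.
  m = 100 → c = 01100010, weight = 3.
  m = 010 → c = 10001000, weight = 2.
  m = 110 → c = 11101010, weight = 5.
  m = 001 → c = 11000001, weight = 3.
  m = 101 → c = 10100011, weight = 4.
  m = 011 → c = 01001001, weight = 3.
  m = 111 → c = 00101011, weight = 4.
Tally weights:
  weight 0: 1 codewords.
  weight 2: 1 codewords.
  weight 3: 3 codewords.
  weight 4: 2 codewords.
  weight 5: 1 codewords.
Minimum distance d = smallest w > 0 with A_w > 0 = 2.
Sanity: Σ A_w = 8 = 2^3 = 8 ✓.


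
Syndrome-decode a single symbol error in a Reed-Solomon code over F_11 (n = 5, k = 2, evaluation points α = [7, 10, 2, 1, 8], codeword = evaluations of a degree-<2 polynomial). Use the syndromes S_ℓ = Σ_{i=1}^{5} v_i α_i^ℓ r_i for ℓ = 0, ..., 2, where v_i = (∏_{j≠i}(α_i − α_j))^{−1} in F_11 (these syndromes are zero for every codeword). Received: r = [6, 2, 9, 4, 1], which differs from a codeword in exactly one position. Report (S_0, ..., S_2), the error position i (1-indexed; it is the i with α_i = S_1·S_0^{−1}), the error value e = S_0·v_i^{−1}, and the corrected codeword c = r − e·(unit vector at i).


S = (3, 3, 3), error at position 4, error magnitude e = 1, c = [6, 2, 9, 3, 1].

Step 1: column multipliers v_i = (∏_{j≠i}(α_i − α_j))^{−1} mod 11.
  i = 1 (α = 7): (7−10)(7−2)(7−1)(7−8) = (−3)·5·6·(−1) = 90 ≡ 2, so v_1 = 2^{−1} = 6 (mod 11).
  i = 2 (α = 10): (10−7)(10−2)(10−1)(10−8) = 3·8·9·2 = 432 ≡ 3, so v_2 = 3^{−1} = 4 (mod 11).
  i = 3 (α = 2): (2−7)(2−10)(2−1)(2−8) = (−5)·(−8)·1·(−6) = −240 ≡ 2, so v_3 = 2^{−1} = 6 (mod 11).
  i = 4 (α = 1): (1−7)(1−10)(1−2)(1−8) = (−6)·(−9)·(−1)·(−7) = 378 ≡ 4, so v_4 = 4^{−1} = 3 (mod 11).
  i = 5 (α = 8): (8−7)(8−10)(8−2)(8−1) = 1·(−2)·6·7 = −84 ≡ 4, so v_5 = 4^{−1} = 3 (mod 11).
  v = [6, 4, 6, 3, 3].
Step 2: syndromes of r = [6, 2, 9, 4, 1] (all sums mod 11).
  S_0 = Σ v_i r_i = 6·6 + 4·2 + 6·9 + 3·4 + 3·1 = 113 ≡ 3.
  S_1 = Σ v_i α_i r_i = 6·7·6 + 4·10·2 + 6·2·9 + 3·1·4 + 3·8·1 = 476 ≡ 3.
  α_i^2 mod 11 = [5, 1, 4, 1, 9].
  S_2 = Σ v_i α_i^2 r_i = 6·5·6 + 4·1·2 + 6·4·9 + 3·1·4 + 3·9·1 = 443 ≡ 3.
  S = (3, 3, 3) ≠ 0, so r is not a codeword (an error is present).
Step 3: locate the error. For a single error e at position i, S_ℓ = v_i·e·α_i^ℓ, so α_err = S_1/S_0.
  S_0^{−1} = 3^{−1} = 4 (mod 11), so α_err = 3·4 = 12 ≡ 1 = α_4. Error position i = 4.
  Consistency check: S_2/S_1 = 3·4 = 12 ≡ 1 = α_err ✓ (single-error assumption holds).
Step 4: error magnitude e = S_0/v_4 = S_0·∏_{j≠4}(α_4 − α_j) = 3·4 = 12 ≡ 1 (mod 11).
Step 5: correct position 4: c_4 = r_4 − e = 4 − 1 ≡ 3 (mod 11). Hence c = [6, 2, 9, 3, 1].
  Check: interpolating c through the α_i gives m(x) = 8 + 6·x (degree < 2) with m(α_i) = c_i for every i, so c is indeed a codeword.


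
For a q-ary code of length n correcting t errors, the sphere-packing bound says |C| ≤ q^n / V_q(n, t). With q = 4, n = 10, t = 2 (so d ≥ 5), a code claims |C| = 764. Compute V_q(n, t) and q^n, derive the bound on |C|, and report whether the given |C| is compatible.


V_q(n, t) = 436, q^n = 1048576, Hamming bound = 2404, |C| = 764 ≤ bound (satisfied).

Step 1: Compute V_q(n, t) = Σ_{j=0}^2 C(n, j) (q−1)^j.
  j = 0: C(10,0)·(3)^0 = 1·1 = 1.
  j = 1: C(10,1)·(3)^1 = 10·3 = 30.
  j = 2: C(10,2)·(3)^2 = 45·9 = 405.
  V_q(n, t) = 1 + 30 + 405 = 436.
Step 2: q^n = 4^10 = 1048576.
Step 3: Hamming bound ⌊q^n / V_q(n,t)⌋ = ⌊1048576/436⌋ = 2404.
Step 4: Compare |C| = 764 to 2404: satisfied.
The claimed |C| lies below the Hamming bound.


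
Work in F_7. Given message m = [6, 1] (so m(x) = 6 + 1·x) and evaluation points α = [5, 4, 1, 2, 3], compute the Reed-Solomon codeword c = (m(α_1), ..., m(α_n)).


c = [4, 3, 0, 1, 2]

Message polynomial: m(x) = 6 + 1·x (mod 7).
For each evaluation point α_i, compute m(α_i) mod 7:
  α_1 = 5: Horner steps 1 → 4, so m(5) = 4.
  α_2 = 4: Horner steps 1 → 3, so m(4) = 3.
  α_3 = 1: Horner steps 1 → 0, so m(1) = 0.
  α_4 = 2: Horner steps 1 → 1, so m(2) = 1.
  α_5 = 3: Horner steps 1 → 2, so m(3) = 2.
Codeword c = [4, 3, 0, 1, 2] ∈ F_7^5.


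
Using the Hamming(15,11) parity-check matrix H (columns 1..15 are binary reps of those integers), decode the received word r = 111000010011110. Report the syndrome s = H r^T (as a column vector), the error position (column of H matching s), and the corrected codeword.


s = (1, 1, 0, 0)^T, error position = 12, corrected codeword c = 111000010010110

Compute s = H r^T mod 2 one row at a time:
  s_1 = 1 + 0 + 0 + 1 + 1 + 1 + 1 + 0 = 5 ≡ 1 (mod 2).
  s_2 = 0 + 0 + 0 + 0 + 1 + 1 + 1 + 0 = 3 ≡ 1 (mod 2).
  s_3 = 1 + 1 + 0 + 0 + 0 + 1 + 1 + 0 = 4 ≡ 0 (mod 2).
  s_4 = 1 + 1 + 0 + 0 + 0 + 1 + 1 + 0 = 4 ≡ 0 (mod 2).
s = (1, 1, 0, 0)^T — this equals column 12 of H (binary 1100), so error is at position 12.
Correct: flip bit 12 of r = 111000010011110 to get c = 111000010010110.


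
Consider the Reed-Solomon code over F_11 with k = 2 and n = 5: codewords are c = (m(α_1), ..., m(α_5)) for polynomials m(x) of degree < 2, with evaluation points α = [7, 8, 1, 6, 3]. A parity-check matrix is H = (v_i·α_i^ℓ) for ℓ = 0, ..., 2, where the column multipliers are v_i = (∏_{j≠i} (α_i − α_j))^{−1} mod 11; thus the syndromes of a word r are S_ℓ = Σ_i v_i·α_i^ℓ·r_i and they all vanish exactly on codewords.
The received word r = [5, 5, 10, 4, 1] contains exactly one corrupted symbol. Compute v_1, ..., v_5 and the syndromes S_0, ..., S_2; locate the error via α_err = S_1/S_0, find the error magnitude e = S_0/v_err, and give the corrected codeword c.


S = (8, 9, 6), error at position 2, error magnitude e = 10, c = [5, 6, 10, 4, 1].

Step 1: column multipliers v_i = (∏_{j≠i}(α_i − α_j))^{−1} mod 11.
  i = 1 (α = 7): (7−8)(7−1)(7−6)(7−3) = (−1)·6·1·4 = −24 ≡ 9, so v_1 = 9^{−1} = 5 (mod 11).
  i = 2 (α = 8): (8−7)(8−1)(8−6)(8−3) = 1·7·2·5 = 70 ≡ 4, so v_2 = 4^{−1} = 3 (mod 11).
  i = 3 (α = 1): (1−7)(1−8)(1−6)(1−3) = (−6)·(−7)·(−5)·(−2) = 420 ≡ 2, so v_3 = 2^{−1} = 6 (mod 11).
  i = 4 (α = 6): (6−7)(6−8)(6−1)(6−3) = (−1)·(−2)·5·3 = 30 ≡ 8, so v_4 = 8^{−1} = 7 (mod 11).
  i = 5 (α = 3): (3−7)(3−8)(3−1)(3−6) = (−4)·(−5)·2·(−3) = −120 ≡ 1, so v_5 = 1^{−1} = 1 (mod 11).
  v = [5, 3, 6, 7, 1].
Step 2: syndromes of r = [5, 5, 10, 4, 1] (all sums mod 11).
  S_0 = Σ v_i r_i = 5·5 + 3·5 + 6·10 + 7·4 + 1·1 = 129 ≡ 8.
  S_1 = Σ v_i α_i r_i = 5·7·5 + 3·8·5 + 6·1·10 + 7·6·4 + 1·3·1 = 526 ≡ 9.
  α_i^2 mod 11 = [5, 9, 1, 3, 9].
  S_2 = Σ v_i α_i^2 r_i = 5·5·5 + 3·9·5 + 6·1·10 + 7·3·4 + 1·9·1 = 413 ≡ 6.
  S = (8, 9, 6) ≠ 0, so r is not a codeword (an error is present).
Step 3: locate the error. For a single error e at position i, S_ℓ = v_i·e·α_i^ℓ, so α_err = S_1/S_0.
  S_0^{−1} = 8^{−1} = 7 (mod 11), so α_err = 9·7 = 63 ≡ 8 = α_2. Error position i = 2.
  Consistency check: S_2/S_1 = 6·5 = 30 ≡ 8 = α_err ✓ (single-error assumption holds).
Step 4: error magnitude e = S_0/v_2 = S_0·∏_{j≠2}(α_2 − α_j) = 8·4 = 32 ≡ 10 (mod 11).
Step 5: correct position 2: c_2 = r_2 − e = 5 − 10 ≡ 6 (mod 11). Hence c = [5, 6, 10, 4, 1].
  Check: interpolating c through the α_i gives m(x) = 9 + 1·x (degree < 2) with m(α_i) = c_i for every i, so c is indeed a codeword.


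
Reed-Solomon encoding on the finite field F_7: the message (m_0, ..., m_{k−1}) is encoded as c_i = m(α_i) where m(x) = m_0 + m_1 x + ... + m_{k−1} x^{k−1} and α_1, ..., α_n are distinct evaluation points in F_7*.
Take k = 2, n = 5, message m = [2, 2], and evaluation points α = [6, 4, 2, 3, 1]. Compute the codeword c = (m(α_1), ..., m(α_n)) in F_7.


c = [0, 3, 6, 1, 4]

Message polynomial: m(x) = 2 + 2·x (mod 7).
For each evaluation point α_i, compute m(α_i) mod 7:
  α_1 = 6: Horner steps 2 → 0, so m(6) = 0.
  α_2 = 4: Horner steps 2 → 3, so m(4) = 3.
  α_3 = 2: Horner steps 2 → 6, so m(2) = 6.
  α_4 = 3: Horner steps 2 → 1, so m(3) = 1.
  α_5 = 1: Horner steps 2 → 4, so m(1) = 4.
Codeword c = [0, 3, 6, 1, 4] ∈ F_7^5.


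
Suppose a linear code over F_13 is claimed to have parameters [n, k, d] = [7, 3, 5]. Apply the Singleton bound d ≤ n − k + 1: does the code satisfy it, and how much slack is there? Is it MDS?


Singleton RHS = n − k + 1 = 5, slack = 0, bound satisfied, MDS.

Singleton bound: d ≤ n − k + 1.
Here n = 7, k = 3, so n − k + 1 = 5.
Given d = 5, check d ≤ 5: YES.
Slack = (n − k + 1) − d = 0.
The code is MDS (slack = 0).
Description: the claimed parameters are [7, 3, 5]_13; such a code would be MDS (meets Singleton bound).


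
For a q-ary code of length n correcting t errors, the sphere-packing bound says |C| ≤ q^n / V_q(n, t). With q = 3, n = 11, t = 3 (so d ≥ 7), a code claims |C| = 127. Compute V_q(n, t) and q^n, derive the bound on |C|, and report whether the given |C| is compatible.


V_q(n, t) = 1563, q^n = 177147, Hamming bound = 113, |C| = 127 > bound (violated).

Step 1: Compute V_q(n, t) = Σ_{j=0}^3 C(n, j) (q−1)^j.
  j = 0: C(11,0)·(2)^0 = 1·1 = 1.
  j = 1: C(11,1)·(2)^1 = 11·2 = 22.
  j = 2: C(11,2)·(2)^2 = 55·4 = 220.
  j = 3: C(11,3)·(2)^3 = 165·8 = 1320.
  V_q(n, t) = 1 + 22 + 220 + 1320 = 1563.
Step 2: q^n = 3^11 = 177147.
Step 3: Hamming bound ⌊q^n / V_q(n,t)⌋ = ⌊177147/1563⌋ = 113.
Step 4: Compare |C| = 127 to 113: violated.
The claimed |C| lies above the Hamming bound, so no 3-ary code of length 11 with d ≥ 7 can have 127 codewords.


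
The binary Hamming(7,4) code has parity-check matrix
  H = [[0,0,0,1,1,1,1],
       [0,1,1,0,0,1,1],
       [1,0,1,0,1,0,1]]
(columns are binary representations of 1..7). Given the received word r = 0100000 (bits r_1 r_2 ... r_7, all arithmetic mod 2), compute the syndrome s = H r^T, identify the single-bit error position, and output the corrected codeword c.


s = (0, 1, 0)^T, error position = 2, corrected codeword c = 0000000

Compute s = H r^T mod 2 one row at a time:
  s_1 = 0 + 0 + 0 + 0 = 0 ≡ 0 (mod 2).
  s_2 = 1 + 0 + 0 + 0 = 1 ≡ 1 (mod 2).
  s_3 = 0 + 0 + 0 + 0 = 0 ≡ 0 (mod 2).
s = (0, 1, 0)^T — this equals column 2 of H (binary 010), so error is at position 2.
Correct: flip bit 2 of r = 0100000 to get c = 0000000.


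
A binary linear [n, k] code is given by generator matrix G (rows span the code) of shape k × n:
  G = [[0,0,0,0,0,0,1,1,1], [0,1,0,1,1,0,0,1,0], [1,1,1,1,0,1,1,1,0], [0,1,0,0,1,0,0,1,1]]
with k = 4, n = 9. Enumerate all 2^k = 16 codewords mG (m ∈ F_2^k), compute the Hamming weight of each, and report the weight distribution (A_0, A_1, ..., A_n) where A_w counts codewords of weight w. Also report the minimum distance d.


Weight distribution: A_0 = 1, A_2 = 1, A_3 = 3, A_4 = 3, A_5 = 2, A_6 = 3, A_7 = 3. Minimum distance d = 2.

Enumerate all 2^4 = 16 messages m ∈ F_2^4.
For each, compute codeword c = mG in F_2^9, then tally its weight.
  m = 0000 → c = 000000000, weight = 0.
  m = 1000 → c = 000000111, weight = 3.
  m = 0100 → c = 010110010, weight = 4.
  m = 1100 → c = 010110101, weight = 5.
  m = 0010 → c = 111101110, weight = 7.
  m = 1010 → c = 111101001, weight = 6.
  m = 0110 → c = 101011100, weight = 5.
  m = 1110 → c = 101011011, weight = 6.
  m = 0001 → c = 010010011, weight = 4.
  m = 1001 → c = 010010100, weight = 3.
  m = 0101 → c = 000100001, weight = 2.
  m = 1101 → c = 000100110, weight = 3.
  m = 0011 → c = 101111101, weight = 7.
  m = 1011 → c = 101111010, weight = 6.
  m = 0111 → c = 111001111, weight = 7.
  m = 1111 → c = 111001000, weight = 4.
Tally weights:
  weight 0: 1 codewords.
  weight 2: 1 codewords.
  weight 3: 3 codewords.
  weight 4: 3 codewords.
  weight 5: 2 codewords.
  weight 6: 3 codewords.
  weight 7: 3 codewords.
Minimum distance d = smallest w > 0 with A_w > 0 = 2.
Sanity: Σ A_w = 16 = 2^4 = 16 ✓.


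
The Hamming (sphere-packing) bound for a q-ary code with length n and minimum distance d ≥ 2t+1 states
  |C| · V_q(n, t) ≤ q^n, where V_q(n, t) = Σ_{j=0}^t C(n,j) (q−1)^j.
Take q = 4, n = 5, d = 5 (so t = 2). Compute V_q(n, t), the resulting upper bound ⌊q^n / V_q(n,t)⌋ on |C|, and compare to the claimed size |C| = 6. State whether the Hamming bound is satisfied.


V_q(n, t) = 106, q^n = 1024, Hamming bound = 9, |C| = 6 ≤ bound (satisfied).

Step 1: Compute V_q(n, t) = Σ_{j=0}^2 C(n, j) (q−1)^j.
  j = 0: C(5,0)·(3)^0 = 1·1 = 1.
  j = 1: C(5,1)·(3)^1 = 5·3 = 15.
  j = 2: C(5,2)·(3)^2 = 10·9 = 90.
  V_q(n, t) = 1 + 15 + 90 = 106.
Step 2: q^n = 4^5 = 1024.
Step 3: Hamming bound ⌊q^n / V_q(n,t)⌋ = ⌊1024/106⌋ = 9.
Step 4: Compare |C| = 6 to 9: satisfied.
The claimed |C| lies below the Hamming bound.


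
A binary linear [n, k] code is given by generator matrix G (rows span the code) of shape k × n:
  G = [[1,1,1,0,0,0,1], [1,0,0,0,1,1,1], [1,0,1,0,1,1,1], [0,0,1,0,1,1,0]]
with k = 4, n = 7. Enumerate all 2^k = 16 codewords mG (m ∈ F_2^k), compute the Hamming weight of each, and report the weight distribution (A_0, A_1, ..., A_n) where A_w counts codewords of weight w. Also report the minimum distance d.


Weight distribution: A_0 = 1, A_1 = 2, A_2 = 3, A_3 = 4, A_4 = 3, A_5 = 2, A_6 = 1. Minimum distance d = 1.

Enumerate all 2^4 = 16 messages m ∈ F_2^4.
For each, compute codeword c = mG in F_2^7, then tally its weight.
  m = 0000 → c = 0000000, weight = 0.
  m = 1000 → c = 1110001, weight = 4.
  m = 0100 → c = 1000111, weight = 4.
  m = 1100 → c = 0110110, weight = 4.
  m = 0010 → c = 1010111, weight = 5.
  m = 1010 → c = 0100110, weight = 3.
  m = 0110 → c = 0010000, weight = 1.
  m = 1110 → c = 1100001, weight = 3.
  m = 0001 → c = 0010110, weight = 3.
  m = 1001 → c = 1100111, weight = 5.
  m = 0101 → c = 1010001, weight = 3.
  m = 1101 → c = 0100000, weight = 1.
  m = 0011 → c = 1000001, weight = 2.
  m = 1011 → c = 0110000, weight = 2.
  m = 0111 → c = 0000110, weight = 2.
  m = 1111 → c = 1110111, weight = 6.
Tally weights:
  weight 0: 1 codewords.
  weight 1: 2 codewords.
  weight 2: 3 codewords.
  weight 3: 4 codewords.
  weight 4: 3 codewords.
  weight 5: 2 codewords.
  weight 6: 1 codewords.
Minimum distance d = smallest w > 0 with A_w > 0 = 1.
Sanity: Σ A_w = 16 = 2^4 = 16 ✓.


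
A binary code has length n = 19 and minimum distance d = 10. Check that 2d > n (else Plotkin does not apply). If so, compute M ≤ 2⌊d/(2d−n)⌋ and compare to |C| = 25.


Plotkin bound M ≤ 20; given |C| = 25 > bound (violated).

Check applicability: 2d = 20, n = 19.
2d − n = 1 > 0, so Plotkin applies.
Compute d/(2d−n) = 10/1 ≈ 10.0000.
⌊d/(2d−n)⌋ = 10.
Plotkin bound: M ≤ 2·10 = 20.
Given |C| = 25, check: VIOLATED.
This |C| is above the Plotkin bound, so no binary code with n = 19, d = 10 and 25 codewords exists.


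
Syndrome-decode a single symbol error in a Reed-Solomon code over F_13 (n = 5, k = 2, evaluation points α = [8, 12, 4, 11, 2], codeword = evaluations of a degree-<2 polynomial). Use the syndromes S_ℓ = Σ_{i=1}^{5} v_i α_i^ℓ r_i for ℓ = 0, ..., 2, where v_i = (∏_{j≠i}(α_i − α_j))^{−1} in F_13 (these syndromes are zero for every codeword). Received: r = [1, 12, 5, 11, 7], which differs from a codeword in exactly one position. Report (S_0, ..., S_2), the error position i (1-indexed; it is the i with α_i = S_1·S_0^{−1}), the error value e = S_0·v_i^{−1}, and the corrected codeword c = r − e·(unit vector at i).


S = (10, 3, 10), error at position 2, error magnitude e = 2, c = [1, 10, 5, 11, 7].

Step 1: column multipliers v_i = (∏_{j≠i}(α_i − α_j))^{−1} mod 13.
  i = 1 (α = 8): (8−12)(8−4)(8−11)(8−2) = (−4)·4·(−3)·6 = 288 ≡ 2, so v_1 = 2^{−1} = 7 (mod 13).
  i = 2 (α = 12): (12−8)(12−4)(12−11)(12−2) = 4·8·1·10 = 320 ≡ 8, so v_2 = 8^{−1} = 5 (mod 13).
  i = 3 (α = 4): (4−8)(4−12)(4−11)(4−2) = (−4)·(−8)·(−7)·2 = −448 ≡ 7, so v_3 = 7^{−1} = 2 (mod 13).
  i = 4 (α = 11): (11−8)(11−12)(11−4)(11−2) = 3·(−1)·7·9 = −189 ≡ 6, so v_4 = 6^{−1} = 11 (mod 13).
  i = 5 (α = 2): (2−8)(2−12)(2−4)(2−11) = (−6)·(−10)·(−2)·(−9) = 1080 ≡ 1, so v_5 = 1^{−1} = 1 (mod 13).
  v = [7, 5, 2, 11, 1].
Step 2: syndromes of r = [1, 12, 5, 11, 7] (all sums mod 13).
  S_0 = Σ v_i r_i = 7·1 + 5·12 + 2·5 + 11·11 + 1·7 = 205 ≡ 10.
  S_1 = Σ v_i α_i r_i = 7·8·1 + 5·12·12 + 2·4·5 + 11·11·11 + 1·2·7 = 2161 ≡ 3.
  α_i^2 mod 13 = [12, 1, 3, 4, 4].
  S_2 = Σ v_i α_i^2 r_i = 7·12·1 + 5·1·12 + 2·3·5 + 11·4·11 + 1·4·7 = 686 ≡ 10.
  S = (10, 3, 10) ≠ 0, so r is not a codeword (an error is present).
Step 3: locate the error. For a single error e at position i, S_ℓ = v_i·e·α_i^ℓ, so α_err = S_1/S_0.
  S_0^{−1} = 10^{−1} = 4 (mod 13), so α_err = 3·4 = 12 ≡ 12 = α_2. Error position i = 2.
  Consistency check: S_2/S_1 = 10·9 = 90 ≡ 12 = α_err ✓ (single-error assumption holds).
Step 4: error magnitude e = S_0/v_2 = S_0·∏_{j≠2}(α_2 − α_j) = 10·8 = 80 ≡ 2 (mod 13).
Step 5: correct position 2: c_2 = r_2 − e = 12 − 2 ≡ 10 (mod 13). Hence c = [1, 10, 5, 11, 7].
  Check: interpolating c through the α_i gives m(x) = 9 + 12·x (degree < 2) with m(α_i) = c_i for every i, so c is indeed a codeword.


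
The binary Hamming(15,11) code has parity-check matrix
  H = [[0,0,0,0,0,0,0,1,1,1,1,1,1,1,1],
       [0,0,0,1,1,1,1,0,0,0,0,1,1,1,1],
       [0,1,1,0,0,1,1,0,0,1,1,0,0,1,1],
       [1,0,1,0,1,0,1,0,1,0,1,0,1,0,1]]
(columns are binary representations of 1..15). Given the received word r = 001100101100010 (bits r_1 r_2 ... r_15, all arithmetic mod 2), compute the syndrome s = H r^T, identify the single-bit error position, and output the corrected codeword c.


s = (1, 1, 0, 1)^T, error position = 13, corrected codeword c = 001100101100110

Compute s = H r^T mod 2 one row at a time:
  s_1 = 0 + 1 + 1 + 0 + 0 + 0 + 1 + 0 = 3 ≡ 1 (mod 2).
  s_2 = 1 + 0 + 0 + 1 + 0 + 0 + 1 + 0 = 3 ≡ 1 (mod 2).
  s_3 = 0 + 1 + 0 + 1 + 1 + 0 + 1 + 0 = 4 ≡ 0 (mod 2).
  s_4 = 0 + 1 + 0 + 1 + 1 + 0 + 0 + 0 = 3 ≡ 1 (mod 2).
s = (1, 1, 0, 1)^T — this equals column 13 of H (binary 1101), so error is at position 13.
Correct: flip bit 13 of r = 001100101100010 to get c = 001100101100110.


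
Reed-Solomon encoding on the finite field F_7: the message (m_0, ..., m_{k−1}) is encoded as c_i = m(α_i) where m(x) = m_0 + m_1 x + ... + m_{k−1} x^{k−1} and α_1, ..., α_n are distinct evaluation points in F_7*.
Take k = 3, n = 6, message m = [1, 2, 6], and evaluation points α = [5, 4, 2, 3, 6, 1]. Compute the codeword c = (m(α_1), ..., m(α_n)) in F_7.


c = [0, 0, 1, 5, 5, 2]

Message polynomial: m(x) = 1 + 2·x + 6·x^2 (mod 7).
For each evaluation point α_i, compute m(α_i) mod 7:
  α_1 = 5: Horner steps 6 → 4 → 0, so m(5) = 0.
  α_2 = 4: Horner steps 6 → 5 → 0, so m(4) = 0.
  α_3 = 2: Horner steps 6 → 0 → 1, so m(2) = 1.
  α_4 = 3: Horner steps 6 → 6 → 5, so m(3) = 5.
  α_5 = 6: Horner steps 6 → 3 → 5, so m(6) = 5.
  α_6 = 1: Horner steps 6 → 1 → 2, so m(1) = 2.
Codeword c = [0, 0, 1, 5, 5, 2] ∈ F_7^6.


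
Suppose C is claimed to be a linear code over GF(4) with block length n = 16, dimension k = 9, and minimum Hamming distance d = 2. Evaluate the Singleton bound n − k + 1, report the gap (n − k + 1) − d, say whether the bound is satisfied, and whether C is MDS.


Singleton RHS = n − k + 1 = 8, slack = 6, bound satisfied, not MDS.

Singleton bound: d ≤ n − k + 1.
Here n = 16, k = 9, so n − k + 1 = 8.
Given d = 2, check d ≤ 8: YES.
Slack = (n − k + 1) − d = 6.
The code is NOT MDS (slack = 6 > 0).
Description: the claimed parameters are [16, 9, 2]_4; such a code would be non-MDS.


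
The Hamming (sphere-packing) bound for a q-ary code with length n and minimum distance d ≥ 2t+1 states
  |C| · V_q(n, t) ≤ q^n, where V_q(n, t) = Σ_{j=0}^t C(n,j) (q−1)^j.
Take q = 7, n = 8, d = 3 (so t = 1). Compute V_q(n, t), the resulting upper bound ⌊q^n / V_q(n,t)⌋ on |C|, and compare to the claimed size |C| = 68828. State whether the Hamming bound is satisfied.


V_q(n, t) = 49, q^n = 5764801, Hamming bound = 117649, |C| = 68828 ≤ bound (satisfied).

Step 1: Compute V_q(n, t) = Σ_{j=0}^1 C(n, j) (q−1)^j.
  j = 0: C(8,0)·(6)^0 = 1·1 = 1.
  j = 1: C(8,1)·(6)^1 = 8·6 = 48.
  V_q(n, t) = 1 + 48 = 49.
Step 2: q^n = 7^8 = 5764801.
Step 3: Hamming bound ⌊q^n / V_q(n,t)⌋ = ⌊5764801/49⌋ = 117649.
Step 4: Compare |C| = 68828 to 117649: satisfied.
The claimed |C| lies below the Hamming bound.


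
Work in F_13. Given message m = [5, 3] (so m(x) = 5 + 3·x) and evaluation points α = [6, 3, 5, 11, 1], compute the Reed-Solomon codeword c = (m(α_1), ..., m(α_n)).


c = [10, 1, 7, 12, 8]

Message polynomial: m(x) = 5 + 3·x (mod 13).
For each evaluation point α_i, compute m(α_i) mod 13:
  α_1 = 6: Horner steps 3 → 10, so m(6) = 10.
  α_2 = 3: Horner steps 3 → 1, so m(3) = 1.
  α_3 = 5: Horner steps 3 → 7, so m(5) = 7.
  α_4 = 11: Horner steps 3 → 12, so m(11) = 12.
  α_5 = 1: Horner steps 3 → 8, so m(1) = 8.
Codeword c = [10, 1, 7, 12, 8] ∈ F_13^5.


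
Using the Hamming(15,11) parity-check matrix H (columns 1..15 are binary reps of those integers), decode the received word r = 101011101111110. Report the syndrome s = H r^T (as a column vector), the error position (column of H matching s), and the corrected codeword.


s = (0, 0, 0, 1)^T, error position = 1, corrected codeword c = 001011101111110

Compute s = H r^T mod 2 one row at a time:
  s_1 = 0 + 1 + 1 + 1 + 1 + 1 + 1 + 0 = 6 ≡ 0 (mod 2).
  s_2 = 0 + 1 + 1 + 1 + 1 + 1 + 1 + 0 = 6 ≡ 0 (mod 2).
  s_3 = 0 + 1 + 1 + 1 + 1 + 1 + 1 + 0 = 6 ≡ 0 (mod 2).
  s_4 = 1 + 1 + 1 + 1 + 1 + 1 + 1 + 0 = 7 ≡ 1 (mod 2).
s = (0, 0, 0, 1)^T — this equals column 1 of H (binary 0001), so error is at position 1.
Correct: flip bit 1 of r = 101011101111110 to get c = 001011101111110.


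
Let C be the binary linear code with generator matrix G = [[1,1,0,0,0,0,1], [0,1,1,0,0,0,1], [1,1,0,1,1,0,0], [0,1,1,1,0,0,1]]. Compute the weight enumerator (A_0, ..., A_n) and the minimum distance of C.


Weight distribution: A_0 = 1, A_1 = 1, A_2 = 2, A_3 = 6, A_4 = 5, A_5 = 1. Minimum distance d = 1.

Enumerate all 2^4 = 16 messages m ∈ F_2^4.
For each, compute codeword c = mG in F_2^7, then tally its weight.
  m = 0000 → c = 0000000, weight = 0.
  m = 1000 → c = 1100001, weight = 3.
  m = 0100 → c = 0110001, weight = 3.
  m = 1100 → c = 1010000, weight = 2.
  m = 0010 → c = 1101100, weight = 4.
  m = 1010 → c = 0001101, weight = 3.
  m = 0110 → c = 1011101, weight = 5.
  m = 1110 → c = 0111100, weight = 4.
  m = 0001 → c = 0111001, weight = 4.
  m = 1001 → c = 1011000, weight = 3.
  m = 0101 → c = 0001000, weight = 1.
  m = 1101 → c = 1101001, weight = 4.
  m = 0011 → c = 1010101, weight = 4.
  m = 1011 → c = 0110100, weight = 3.
  m = 0111 → c = 1100100, weight = 3.
  m = 1111 → c = 0000101, weight = 2.
Tally weights:
  weight 0: 1 codewords.
  weight 1: 1 codewords.
  weight 2: 2 codewords.
  weight 3: 6 codewords.
  weight 4: 5 codewords.
  weight 5: 1 codewords.
Minimum distance d = smallest w > 0 with A_w > 0 = 1.
Sanity: Σ A_w = 16 = 2^4 = 16 ✓.


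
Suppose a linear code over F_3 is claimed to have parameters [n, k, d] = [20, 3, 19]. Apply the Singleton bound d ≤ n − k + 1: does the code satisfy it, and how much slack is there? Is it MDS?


Singleton RHS = n − k + 1 = 18, slack = -1, bound violated (no such code; not MDS).

Singleton bound: d ≤ n − k + 1.
Here n = 20, k = 3, so n − k + 1 = 18.
Given d = 19, check d ≤ 18: NO.
Slack = (n − k + 1) − d = -1.
The slack is negative: d = 19 exceeds n − k + 1 = 18 by 1, so the Singleton bound is violated and no linear [20, 3, 19]_3 code can exist. In particular it is not MDS (MDS requires d = n − k + 1 exactly).
Description: the claimed parameters are [20, 3, 19]_3; such a code would be impossible (violates the Singleton bound).


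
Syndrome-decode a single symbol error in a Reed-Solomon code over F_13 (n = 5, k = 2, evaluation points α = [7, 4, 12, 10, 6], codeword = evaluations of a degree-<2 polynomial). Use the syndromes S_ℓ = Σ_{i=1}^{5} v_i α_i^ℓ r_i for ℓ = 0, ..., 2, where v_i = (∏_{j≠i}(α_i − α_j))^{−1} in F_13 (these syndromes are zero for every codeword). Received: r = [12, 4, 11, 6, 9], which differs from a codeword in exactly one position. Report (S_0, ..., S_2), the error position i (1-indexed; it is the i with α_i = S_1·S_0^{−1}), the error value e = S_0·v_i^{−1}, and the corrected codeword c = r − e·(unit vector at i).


S = (12, 6, 3), error at position 1, error magnitude e = 7, c = [5, 4, 11, 6, 9].

Step 1: column multipliers v_i = (∏_{j≠i}(α_i − α_j))^{−1} mod 13.
  i = 1 (α = 7): (7−4)(7−12)(7−10)(7−6) = 3·(−5)·(−3)·1 = 45 ≡ 6, so v_1 = 6^{−1} = 11 (mod 13).
  i = 2 (α = 4): (4−7)(4−12)(4−10)(4−6) = (−3)·(−8)·(−6)·(−2) = 288 ≡ 2, so v_2 = 2^{−1} = 7 (mod 13).
  i = 3 (α = 12): (12−7)(12−4)(12−10)(12−6) = 5·8·2·6 = 480 ≡ 12, so v_3 = 12^{−1} = 12 (mod 13).
  i = 4 (α = 10): (10−7)(10−4)(10−12)(10−6) = 3·6·(−2)·4 = −144 ≡ 12, so v_4 = 12^{−1} = 12 (mod 13).
  i = 5 (α = 6): (6−7)(6−4)(6−12)(6−10) = (−1)·2·(−6)·(−4) = −48 ≡ 4, so v_5 = 4^{−1} = 10 (mod 13).
  v = [11, 7, 12, 12, 10].
Step 2: syndromes of r = [12, 4, 11, 6, 9] (all sums mod 13).
  S_0 = Σ v_i r_i = 11·12 + 7·4 + 12·11 + 12·6 + 10·9 = 454 ≡ 12.
  S_1 = Σ v_i α_i r_i = 11·7·12 + 7·4·4 + 12·12·11 + 12·10·6 + 10·6·9 = 3880 ≡ 6.
  α_i^2 mod 13 = [10, 3, 1, 9, 10].
  S_2 = Σ v_i α_i^2 r_i = 11·10·12 + 7·3·4 + 12·1·11 + 12·9·6 + 10·10·9 = 3084 ≡ 3.
  S = (12, 6, 3) ≠ 0, so r is not a codeword (an error is present).
Step 3: locate the error. For a single error e at position i, S_ℓ = v_i·e·α_i^ℓ, so α_err = S_1/S_0.
  S_0^{−1} = 12^{−1} = 12 (mod 13), so α_err = 6·12 = 72 ≡ 7 = α_1. Error position i = 1.
  Consistency check: S_2/S_1 = 3·11 = 33 ≡ 7 = α_err ✓ (single-error assumption holds).
Step 4: error magnitude e = S_0/v_1 = S_0·∏_{j≠1}(α_1 − α_j) = 12·6 = 72 ≡ 7 (mod 13).
Step 5: correct position 1: c_1 = r_1 − e = 12 − 7 ≡ 5 (mod 13). Hence c = [5, 4, 11, 6, 9].
  Check: interpolating c through the α_i gives m(x) = 7 + 9·x (degree < 2) with m(α_i) = c_i for every i, so c is indeed a codeword.
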